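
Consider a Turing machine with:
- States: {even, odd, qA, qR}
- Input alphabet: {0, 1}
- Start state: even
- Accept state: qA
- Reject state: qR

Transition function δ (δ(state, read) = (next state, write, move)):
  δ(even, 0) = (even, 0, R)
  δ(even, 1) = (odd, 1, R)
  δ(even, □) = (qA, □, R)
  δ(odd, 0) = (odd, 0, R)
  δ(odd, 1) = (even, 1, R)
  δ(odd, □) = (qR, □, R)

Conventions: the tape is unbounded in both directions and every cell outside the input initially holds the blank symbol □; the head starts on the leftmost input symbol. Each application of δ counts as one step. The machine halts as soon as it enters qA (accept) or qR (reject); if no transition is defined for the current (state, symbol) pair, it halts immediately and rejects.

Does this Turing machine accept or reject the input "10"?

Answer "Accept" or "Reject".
Step 0: [even]10 (head at position 0)
Step 1: δ(even, 1) = (odd, 1, R)  ⊢  1[odd]0 (head at position 1)
Step 2: δ(odd, 0) = (odd, 0, R)  ⊢  10[odd]□ (head at position 2)
Step 3: δ(odd, □) = (qR, □, R)  ⊢  10□[qR]□ (head at position 3)
The machine is in qR, so it halts and rejects.

Final answer: Reject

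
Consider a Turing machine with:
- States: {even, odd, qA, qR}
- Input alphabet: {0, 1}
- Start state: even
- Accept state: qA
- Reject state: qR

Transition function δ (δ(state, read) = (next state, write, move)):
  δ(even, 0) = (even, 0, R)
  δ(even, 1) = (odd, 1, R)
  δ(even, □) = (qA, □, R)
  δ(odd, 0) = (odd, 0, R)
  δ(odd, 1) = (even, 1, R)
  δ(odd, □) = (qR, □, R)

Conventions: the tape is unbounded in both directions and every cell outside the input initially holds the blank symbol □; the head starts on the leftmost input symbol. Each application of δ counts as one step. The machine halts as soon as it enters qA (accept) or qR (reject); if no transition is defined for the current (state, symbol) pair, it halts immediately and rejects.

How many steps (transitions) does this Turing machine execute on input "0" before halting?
Step 0: [even]0 (head at position 0)
Step 1: δ(even, 0) = (even, 0, R)  ⊢  0[even]□ (head at position 1)
Step 2: δ(even, □) = (qA, □, R)  ⊢  0□[qA]□ (head at position 2)
The machine is in qA, so it halts and accepts.
Number of transitions executed: 2.

Final answer: 2 steps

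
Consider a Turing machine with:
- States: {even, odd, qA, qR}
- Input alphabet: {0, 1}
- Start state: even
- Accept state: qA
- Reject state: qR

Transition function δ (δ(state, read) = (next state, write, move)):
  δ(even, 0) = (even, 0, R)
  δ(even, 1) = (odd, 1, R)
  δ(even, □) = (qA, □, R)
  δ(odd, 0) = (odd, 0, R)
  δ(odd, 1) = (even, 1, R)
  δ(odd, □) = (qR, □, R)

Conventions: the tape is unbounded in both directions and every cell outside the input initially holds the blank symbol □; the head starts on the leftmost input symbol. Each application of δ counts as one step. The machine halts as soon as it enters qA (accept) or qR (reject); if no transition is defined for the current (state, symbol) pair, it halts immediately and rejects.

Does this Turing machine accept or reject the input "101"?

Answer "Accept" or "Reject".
Step 0: [even]101 (head at position 0)
Step 1: δ(even, 1) = (odd, 1, R)  ⊢  1[odd]01 (head at position 1)
Step 2: δ(odd, 0) = (odd, 0, R)  ⊢  10[odd]1 (head at position 2)
Step 3: δ(odd, 1) = (even, 1, R)  ⊢  101[even]□ (head at position 3)
Step 4: δ(even, □) = (qA, □, R)  ⊢  101□[qA]□ (head at position 4)
The machine is in qA, so it halts and accepts.

Final answer: Accept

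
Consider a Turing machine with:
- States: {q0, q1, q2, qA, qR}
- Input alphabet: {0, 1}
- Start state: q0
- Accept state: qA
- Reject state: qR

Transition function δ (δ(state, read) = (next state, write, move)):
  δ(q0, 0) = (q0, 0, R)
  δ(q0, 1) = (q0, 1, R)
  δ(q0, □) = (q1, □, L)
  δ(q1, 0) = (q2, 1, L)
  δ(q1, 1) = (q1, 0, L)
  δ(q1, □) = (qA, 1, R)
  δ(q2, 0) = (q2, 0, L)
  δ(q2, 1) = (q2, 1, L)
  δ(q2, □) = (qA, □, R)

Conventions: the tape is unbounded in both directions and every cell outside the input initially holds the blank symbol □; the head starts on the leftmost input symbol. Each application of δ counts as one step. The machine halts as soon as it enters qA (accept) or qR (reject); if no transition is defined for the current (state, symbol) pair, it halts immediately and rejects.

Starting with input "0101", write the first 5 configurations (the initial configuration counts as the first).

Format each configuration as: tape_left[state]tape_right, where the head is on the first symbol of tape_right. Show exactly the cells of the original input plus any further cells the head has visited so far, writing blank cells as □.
Step 0: [q0]0101 (head at position 0)
Step 1: δ(q0, 0) = (q0, 0, R)  ⊢  0[q0]101 (head at position 1)
Step 2: δ(q0, 1) = (q0, 1, R)  ⊢  01[q0]01 (head at position 2)
Step 3: δ(q0, 0) = (q0, 0, R)  ⊢  010[q0]1 (head at position 3)
Step 4: δ(q0, 1) = (q0, 1, R)  ⊢  0101[q0]□ (head at position 4)

Final answer: [q0]0101 ⊢ 0[q0]101 ⊢ 01[q0]01 ⊢ 010[q0]1 ⊢ 0101[q0]□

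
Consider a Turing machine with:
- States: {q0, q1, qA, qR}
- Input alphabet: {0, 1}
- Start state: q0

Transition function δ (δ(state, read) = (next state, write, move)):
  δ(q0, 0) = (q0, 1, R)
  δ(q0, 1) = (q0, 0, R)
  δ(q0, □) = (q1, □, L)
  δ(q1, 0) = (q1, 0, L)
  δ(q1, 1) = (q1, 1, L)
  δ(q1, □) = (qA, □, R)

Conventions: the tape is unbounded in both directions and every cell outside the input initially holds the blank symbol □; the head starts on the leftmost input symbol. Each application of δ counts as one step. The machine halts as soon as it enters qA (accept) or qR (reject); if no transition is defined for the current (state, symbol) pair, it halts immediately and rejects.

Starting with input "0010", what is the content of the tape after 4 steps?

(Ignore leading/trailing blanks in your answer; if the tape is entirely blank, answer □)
Step 0: [q0]0010 (head at position 0)
Step 1: δ(q0, 0) = (q0, 1, R)  ⊢  1[q0]010 (head at position 1)
Step 2: δ(q0, 0) = (q0, 1, R)  ⊢  11[q0]10 (head at position 2)
Step 3: δ(q0, 1) = (q0, 0, R)  ⊢  110[q0]0 (head at position 3)
Step 4: δ(q0, 0) = (q0, 1, R)  ⊢  1101[q0]□ (head at position 4)
Tape after 4 steps (ignoring surrounding blanks): 1101

Final answer: Tape: 1101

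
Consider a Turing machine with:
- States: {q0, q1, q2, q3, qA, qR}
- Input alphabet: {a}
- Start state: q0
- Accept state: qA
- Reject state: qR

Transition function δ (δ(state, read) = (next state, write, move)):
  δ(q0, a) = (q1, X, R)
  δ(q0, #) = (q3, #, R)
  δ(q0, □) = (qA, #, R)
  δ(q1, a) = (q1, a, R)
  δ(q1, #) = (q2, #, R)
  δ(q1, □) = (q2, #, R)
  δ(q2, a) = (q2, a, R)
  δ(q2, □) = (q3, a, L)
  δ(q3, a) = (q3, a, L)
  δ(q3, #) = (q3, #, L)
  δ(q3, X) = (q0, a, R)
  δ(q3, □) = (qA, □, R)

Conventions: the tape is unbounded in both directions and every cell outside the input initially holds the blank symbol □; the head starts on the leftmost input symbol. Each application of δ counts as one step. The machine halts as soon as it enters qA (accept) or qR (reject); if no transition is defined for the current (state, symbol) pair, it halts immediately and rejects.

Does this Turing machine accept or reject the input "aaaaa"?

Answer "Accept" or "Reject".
Trace (configuration after each step, as tape_left[state]tape_right with head position):
Step 0: [q0]aaaaa (head at position 0)
Step 1: X[q1]aaaa (head 1)
Step 2: Xa[q1]aaa (head 2)
Step 3: Xaa[q1]aa (head 3)
Step 4: Xaaa[q1]a (head 4)
Step 5: Xaaaa[q1]□ (head 5)
Step 6: Xaaaa#[q2]□ (head 6)
Step 7: Xaaaa[q3]#a (head 5)
Step 8: Xaaa[q3]a#a (head 4)
Step 9: Xaa[q3]aa#a (head 3)
Step 10: Xa[q3]aaa#a (head 2)
Step 11: X[q3]aaaa#a (head 1)
Step 12: [q3]Xaaaa#a (head 0)
Step 13: a[q0]aaaa#a (head 1)
Step 14: aX[q1]aaa#a (head 2)
Step 15: aXa[q1]aa#a (head 3)
Step 16: aXaa[q1]a#a (head 4)
Step 17: aXaaa[q1]#a (head 5)
Step 18: aXaaa#[q2]a (head 6)
Step 19: aXaaa#a[q2]□ (head 7)
Step 20: aXaaa#[q3]aa (head 6)
Step 21: aXaaa[q3]#aa (head 5)
Step 22: aXaa[q3]a#aa (head 4)
Step 23: aXa[q3]aa#aa (head 3)
Step 24: aX[q3]aaa#aa (head 2)
Step 25: a[q3]Xaaa#aa (head 1)
Step 26: aa[q0]aaa#aa (head 2)
Step 27: aaX[q1]aa#aa (head 3)
Step 28: aaXa[q1]a#aa (head 4)
Step 29: aaXaa[q1]#aa (head 5)
Step 30: aaXaa#[q2]aa (head 6)
Step 31: aaXaa#a[q2]a (head 7)
Step 32: aaXaa#aa[q2]□ (head 8)
Step 33: aaXaa#a[q3]aa (head 7)
Step 34: aaXaa#[q3]aaa (head 6)
Step 35: aaXaa[q3]#aaa (head 5)
Step 36: aaXa[q3]a#aaa (head 4)
Step 37: aaX[q3]aa#aaa (head 3)
Step 38: aa[q3]Xaa#aaa (head 2)
Step 39: aaa[q0]aa#aaa (head 3)
Step 40: aaaX[q1]a#aaa (head 4)
Step 41: aaaXa[q1]#aaa (head 5)
Step 42: aaaXa#[q2]aaa (head 6)
Step 43: aaaXa#a[q2]aa (head 7)
Step 44: aaaXa#aa[q2]a (head 8)
Step 45: aaaXa#aaa[q2]□ (head 9)
Step 46: aaaXa#aa[q3]aa (head 8)
Step 47: aaaXa#a[q3]aaa (head 7)
Step 48: aaaXa#[q3]aaaa (head 6)
Step 49: aaaXa[q3]#aaaa (head 5)
Step 50: aaaX[q3]a#aaaa (head 4)
Step 51: aaa[q3]Xa#aaaa (head 3)
Step 52: aaaa[q0]a#aaaa (head 4)
Step 53: aaaaX[q1]#aaaa (head 5)
Step 54: aaaaX#[q2]aaaa (head 6)
Step 55: aaaaX#a[q2]aaa (head 7)
Step 56: aaaaX#aa[q2]aa (head 8)
Step 57: aaaaX#aaa[q2]a (head 9)
Step 58: aaaaX#aaaa[q2]□ (head 10)
Step 59: aaaaX#aaa[q3]aa (head 9)
Step 60: aaaaX#aa[q3]aaa (head 8)
Step 61: aaaaX#a[q3]aaaa (head 7)
Step 62: aaaaX#[q3]aaaaa (head 6)
Step 63: aaaaX[q3]#aaaaa (head 5)
Step 64: aaaa[q3]X#aaaaa (head 4)
Step 65: aaaaa[q0]#aaaaa (head 5)
Step 66: aaaaa#[q3]aaaaa (head 6)
Step 67: aaaaa[q3]#aaaaa (head 5)
Step 68: aaaa[q3]a#aaaaa (head 4)
Step 69: aaa[q3]aa#aaaaa (head 3)
Step 70: aa[q3]aaa#aaaaa (head 2)
Step 71: a[q3]aaaa#aaaaa (head 1)
Step 72: [q3]aaaaa#aaaaa (head 0)
Step 73: [q3]□aaaaa#aaaaa (head -1)
Step 74: □[qA]aaaaa#aaaaa (head 0)
The machine is in qA, so it halts and accepts.

Final answer: Accept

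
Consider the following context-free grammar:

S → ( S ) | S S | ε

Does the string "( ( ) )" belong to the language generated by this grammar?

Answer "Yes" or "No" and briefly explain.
A derivation exists: S ⇒ ( S ) ⇒ ( ( S ) ) ⇒ ( ( ) ) (using S → ( S ) twice, then S → ε).

Final answer: Yes - a valid derivation exists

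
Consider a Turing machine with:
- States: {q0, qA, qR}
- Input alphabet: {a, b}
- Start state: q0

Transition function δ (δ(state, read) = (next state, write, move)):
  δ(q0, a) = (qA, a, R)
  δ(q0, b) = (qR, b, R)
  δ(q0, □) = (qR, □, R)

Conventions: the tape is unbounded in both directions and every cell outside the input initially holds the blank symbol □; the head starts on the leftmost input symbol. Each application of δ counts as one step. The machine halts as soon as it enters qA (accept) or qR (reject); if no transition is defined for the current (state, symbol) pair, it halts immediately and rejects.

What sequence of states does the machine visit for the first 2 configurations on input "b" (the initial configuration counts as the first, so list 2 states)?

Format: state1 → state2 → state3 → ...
Step 0: [q0]b (head at position 0)
Step 1: δ(q0, b) = (qR, b, R)  ⊢  b[qR]□ (head at position 1)
Reading off the states of these 2 configurations: q0 → qR

Final answer: q0 → qR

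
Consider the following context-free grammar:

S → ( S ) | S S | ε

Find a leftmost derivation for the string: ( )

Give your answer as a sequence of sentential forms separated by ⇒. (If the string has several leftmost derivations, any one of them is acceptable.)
Start with S.
Step 1: the leftmost non-terminal is S; apply S → ( S ):  ( S )
Step 2: the leftmost non-terminal is S; apply S → ε:  ( )

Final answer: S ⇒ ( S ) ⇒ ( )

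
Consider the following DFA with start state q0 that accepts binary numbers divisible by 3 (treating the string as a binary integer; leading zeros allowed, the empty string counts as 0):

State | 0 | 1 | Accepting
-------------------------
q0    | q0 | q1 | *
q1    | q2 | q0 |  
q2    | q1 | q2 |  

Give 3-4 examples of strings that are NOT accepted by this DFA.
Any strings that end in a non-accepting state work; for example:
"001": q0 → q0 → q0 → q1; q1 is not accepting → rejected
"100": q0 → q1 → q2 → q1; q1 is not accepting → rejected
"0001": q0 → q0 → q0 → q0 → q1; q1 is not accepting → rejected
"0010": q0 → q0 → q0 → q1 → q2; q2 is not accepting → rejected

Final answer: "001", "100", "0001", "0010"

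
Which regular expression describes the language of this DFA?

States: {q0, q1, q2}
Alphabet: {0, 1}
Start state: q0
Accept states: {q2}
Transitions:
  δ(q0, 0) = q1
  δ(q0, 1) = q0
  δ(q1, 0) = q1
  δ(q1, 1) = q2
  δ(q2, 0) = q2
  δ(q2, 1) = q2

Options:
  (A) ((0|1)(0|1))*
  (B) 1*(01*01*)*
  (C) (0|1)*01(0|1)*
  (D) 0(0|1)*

Testing sample strings against the DFA:
  '000' -> rejected
  '11100' -> rejected
  '1010' -> accepted
  '10111' -> accepted
Checking each option for a counterexample:
  (A) ((0|1)(0|1))*: ε is rejected by the DFA but matches the regex → eliminated
  (B) 1*(01*01*)*: ε is rejected by the DFA but matches the regex → eliminated
  (C) (0|1)*01(0|1)*: agrees with the DFA on all strings of length ≤ 4
  (D) 0(0|1)*: '0' is rejected by the DFA but matches the regex → eliminated
Only (C) (0|1)*01(0|1)* is consistent with the DFA.

Final answer: (C) (0|1)*01(0|1)*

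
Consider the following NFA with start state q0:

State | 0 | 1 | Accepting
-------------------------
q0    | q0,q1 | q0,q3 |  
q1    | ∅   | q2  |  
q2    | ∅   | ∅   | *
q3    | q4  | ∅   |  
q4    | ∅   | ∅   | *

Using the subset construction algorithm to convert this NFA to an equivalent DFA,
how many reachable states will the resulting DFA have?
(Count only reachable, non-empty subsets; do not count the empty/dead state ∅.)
Start subset: {q0}
{q0}: on 0 → {q0, q1}, on 1 → {q0, q3}
{q0, q1}: on 0 → {q0, q1}, on 1 → {q0, q2, q3}
{q0, q3}: on 0 → {q0, q1, q4}, on 1 → {q0, q3}
{q0, q2, q3}: on 0 → {q0, q1, q4}, on 1 → {q0, q3}
{q0, q1, q4}: on 0 → {q0, q1}, on 1 → {q0, q2, q3}
Reachable non-empty subsets: {q0}, {q0, q1}, {q0, q3}, {q0, q2, q3}, {q0, q1, q4} — 5 in total.

Final answer: 5 states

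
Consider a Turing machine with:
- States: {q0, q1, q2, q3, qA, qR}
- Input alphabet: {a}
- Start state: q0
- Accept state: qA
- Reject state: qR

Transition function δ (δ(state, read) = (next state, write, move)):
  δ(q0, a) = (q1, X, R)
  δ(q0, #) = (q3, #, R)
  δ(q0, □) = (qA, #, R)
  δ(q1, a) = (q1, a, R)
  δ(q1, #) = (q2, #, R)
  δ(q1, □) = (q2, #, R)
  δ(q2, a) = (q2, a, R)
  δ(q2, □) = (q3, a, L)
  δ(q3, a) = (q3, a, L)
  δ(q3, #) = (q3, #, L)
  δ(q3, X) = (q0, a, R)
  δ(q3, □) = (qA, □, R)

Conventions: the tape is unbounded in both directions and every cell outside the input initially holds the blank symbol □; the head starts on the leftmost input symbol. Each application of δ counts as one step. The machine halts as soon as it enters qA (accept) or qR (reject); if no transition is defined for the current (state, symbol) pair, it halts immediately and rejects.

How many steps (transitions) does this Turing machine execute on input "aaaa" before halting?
Trace (configuration after each step, as tape_left[state]tape_right with head position):
Step 0: [q0]aaaa (head at position 0)
Step 1: X[q1]aaa (head 1)
Step 2: Xa[q1]aa (head 2)
Step 3: Xaa[q1]a (head 3)
Step 4: Xaaa[q1]□ (head 4)
Step 5: Xaaa#[q2]□ (head 5)
Step 6: Xaaa[q3]#a (head 4)
Step 7: Xaa[q3]a#a (head 3)
Step 8: Xa[q3]aa#a (head 2)
Step 9: X[q3]aaa#a (head 1)
Step 10: [q3]Xaaa#a (head 0)
Step 11: a[q0]aaa#a (head 1)
Step 12: aX[q1]aa#a (head 2)
Step 13: aXa[q1]a#a (head 3)
Step 14: aXaa[q1]#a (head 4)
Step 15: aXaa#[q2]a (head 5)
Step 16: aXaa#a[q2]□ (head 6)
Step 17: aXaa#[q3]aa (head 5)
Step 18: aXaa[q3]#aa (head 4)
Step 19: aXa[q3]a#aa (head 3)
Step 20: aX[q3]aa#aa (head 2)
Step 21: a[q3]Xaa#aa (head 1)
Step 22: aa[q0]aa#aa (head 2)
Step 23: aaX[q1]a#aa (head 3)
Step 24: aaXa[q1]#aa (head 4)
Step 25: aaXa#[q2]aa (head 5)
Step 26: aaXa#a[q2]a (head 6)
Step 27: aaXa#aa[q2]□ (head 7)
Step 28: aaXa#a[q3]aa (head 6)
Step 29: aaXa#[q3]aaa (head 5)
Step 30: aaXa[q3]#aaa (head 4)
Step 31: aaX[q3]a#aaa (head 3)
Step 32: aa[q3]Xa#aaa (head 2)
Step 33: aaa[q0]a#aaa (head 3)
Step 34: aaaX[q1]#aaa (head 4)
Step 35: aaaX#[q2]aaa (head 5)
Step 36: aaaX#a[q2]aa (head 6)
Step 37: aaaX#aa[q2]a (head 7)
Step 38: aaaX#aaa[q2]□ (head 8)
Step 39: aaaX#aa[q3]aa (head 7)
Step 40: aaaX#a[q3]aaa (head 6)
Step 41: aaaX#[q3]aaaa (head 5)
Step 42: aaaX[q3]#aaaa (head 4)
Step 43: aaa[q3]X#aaaa (head 3)
Step 44: aaaa[q0]#aaaa (head 4)
Step 45: aaaa#[q3]aaaa (head 5)
Step 46: aaaa[q3]#aaaa (head 4)
Step 47: aaa[q3]a#aaaa (head 3)
Step 48: aa[q3]aa#aaaa (head 2)
Step 49: a[q3]aaa#aaaa (head 1)
Step 50: [q3]aaaa#aaaa (head 0)
Step 51: [q3]□aaaa#aaaa (head -1)
Step 52: □[qA]aaaa#aaaa (head 0)
The machine is in qA, so it halts and accepts.
Number of transitions executed: 52.

Final answer: 52 steps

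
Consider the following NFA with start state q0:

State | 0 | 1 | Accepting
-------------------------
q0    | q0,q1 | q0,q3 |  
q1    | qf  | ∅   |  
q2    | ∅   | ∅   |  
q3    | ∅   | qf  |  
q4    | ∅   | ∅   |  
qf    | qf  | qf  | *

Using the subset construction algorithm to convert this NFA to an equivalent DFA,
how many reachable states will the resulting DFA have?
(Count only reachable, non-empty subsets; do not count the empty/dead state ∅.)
Start subset: {q0}
{q0}: on 0 → {q0, q1}, on 1 → {q0, q3}
{q0, q1}: on 0 → {q0, q1, qf}, on 1 → {q0, q3}
{q0, q3}: on 0 → {q0, q1}, on 1 → {q0, q3, qf}
{q0, q1, qf}: on 0 → {q0, q1, qf}, on 1 → {q0, q3, qf}
{q0, q3, qf}: on 0 → {q0, q1, qf}, on 1 → {q0, q3, qf}
Reachable non-empty subsets: {q0}, {q0, q1}, {q0, q3}, {q0, q1, qf}, {q0, q3, qf} — 5 in total.

Final answer: 5 states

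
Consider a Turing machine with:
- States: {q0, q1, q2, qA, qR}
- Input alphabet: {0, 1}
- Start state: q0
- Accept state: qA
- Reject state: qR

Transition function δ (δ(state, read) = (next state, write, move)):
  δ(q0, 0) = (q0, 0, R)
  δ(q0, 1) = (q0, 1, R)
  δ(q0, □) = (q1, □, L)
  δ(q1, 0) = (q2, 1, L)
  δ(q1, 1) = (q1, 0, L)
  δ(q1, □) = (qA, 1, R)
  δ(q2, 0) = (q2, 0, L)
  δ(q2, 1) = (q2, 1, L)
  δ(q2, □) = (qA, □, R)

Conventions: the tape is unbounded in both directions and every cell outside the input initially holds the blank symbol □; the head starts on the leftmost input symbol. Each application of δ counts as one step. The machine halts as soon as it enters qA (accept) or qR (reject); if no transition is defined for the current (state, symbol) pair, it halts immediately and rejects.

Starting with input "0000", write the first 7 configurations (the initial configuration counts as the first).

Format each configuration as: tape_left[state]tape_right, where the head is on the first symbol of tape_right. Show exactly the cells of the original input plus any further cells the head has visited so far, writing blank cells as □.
Step 0: [q0]0000 (head at position 0)
Step 1: δ(q0, 0) = (q0, 0, R)  ⊢  0[q0]000 (head at position 1)
Step 2: δ(q0, 0) = (q0, 0, R)  ⊢  00[q0]00 (head at position 2)
Step 3: δ(q0, 0) = (q0, 0, R)  ⊢  000[q0]0 (head at position 3)
Step 4: δ(q0, 0) = (q0, 0, R)  ⊢  0000[q0]□ (head at position 4)
Step 5: δ(q0, □) = (q1, □, L)  ⊢  000[q1]0□ (head at position 3)
Step 6: δ(q1, 0) = (q2, 1, L)  ⊢  00[q2]01□ (head at position 2)

Final answer: [q0]0000 ⊢ 0[q0]000 ⊢ 00[q0]00 ⊢ 000[q0]0 ⊢ 0000[q0]□ ⊢ 000[q1]0□ ⊢ 00[q2]01□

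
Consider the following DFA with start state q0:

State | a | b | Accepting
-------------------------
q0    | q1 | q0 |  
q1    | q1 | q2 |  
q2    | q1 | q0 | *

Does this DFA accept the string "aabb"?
Start in q0.
Read 'a': q0 → q1
Read 'a': q1 → q1
Read 'b': q1 → q2
Read 'b': q2 → q0
Final state q0 is not accepting, so the string is rejected.

Final answer: No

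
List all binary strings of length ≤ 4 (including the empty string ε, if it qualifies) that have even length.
Checking every binary string of length 0 to 4:
  Length 0: accepted: ε | rejected: (none)
  Length 1: accepted: (none) | rejected: 0, 1
  Length 2: accepted: 00, 01, 10, 11 | rejected: (none)
  Length 3: accepted: (none) | rejected: 000, 001, 010, 011, 100, 101, 110, 111
  Length 4: accepted: 0000, 0001, 0010, 0011, 0100, 0101, 0110, 0111, 1000, 1001, 1010, 1011, 1100, 1101, 1110, 1111 | rejected: (none)
Total: 21 string(s).

Final answer: ε, 00, 01, 10, 11, 0000, 0001, 0010, 0011, 0100, 0101, 0110, 0111, 1000, 1001, 1010, 1011, 1100, 1101, 1110, 1111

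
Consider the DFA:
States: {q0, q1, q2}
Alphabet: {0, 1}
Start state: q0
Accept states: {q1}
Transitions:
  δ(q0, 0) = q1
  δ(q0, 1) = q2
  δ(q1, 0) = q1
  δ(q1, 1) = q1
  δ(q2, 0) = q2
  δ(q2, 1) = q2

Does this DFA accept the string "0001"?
Processing string "0001":
  q0 --0--> q1
  q1 --0--> q1
  q1 --0--> q1
  q1 --1--> q1
Final state: q1
Accept states: {q1}
q1 is an accept state, so the string is accepted.

Final answer: Yes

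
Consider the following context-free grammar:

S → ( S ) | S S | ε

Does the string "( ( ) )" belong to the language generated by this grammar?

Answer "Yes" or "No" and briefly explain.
A derivation exists: S ⇒ ( S ) ⇒ ( ( S ) ) ⇒ ( ( ) ) (using S → ( S ) twice, then S → ε).

Final answer: Yes - a valid derivation exists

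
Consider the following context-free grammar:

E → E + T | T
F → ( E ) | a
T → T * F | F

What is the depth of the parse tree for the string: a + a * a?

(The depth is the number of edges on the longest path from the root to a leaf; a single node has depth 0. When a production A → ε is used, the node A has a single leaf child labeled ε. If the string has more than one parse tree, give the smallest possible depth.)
The grammar is unambiguous; the parse tree of a + a * a is:
E → E + T at the root (depth 0).
  Left E (depth 1) → T (2) → F (3) → a (4).
  Right T (depth 1) → T * F; that T (2) → F (3) → a (4); F (2) → a (3).
The longest root-to-leaf paths have 4 edges.
Depth = 4.

Final answer: 4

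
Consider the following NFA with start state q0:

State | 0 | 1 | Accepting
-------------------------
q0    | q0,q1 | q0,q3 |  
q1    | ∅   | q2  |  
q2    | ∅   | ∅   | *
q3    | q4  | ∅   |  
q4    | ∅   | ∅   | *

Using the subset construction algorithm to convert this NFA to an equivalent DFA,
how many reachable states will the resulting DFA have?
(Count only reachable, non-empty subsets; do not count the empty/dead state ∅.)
Start subset: {q0}
{q0}: on 0 → {q0, q1}, on 1 → {q0, q3}
{q0, q1}: on 0 → {q0, q1}, on 1 → {q0, q2, q3}
{q0, q3}: on 0 → {q0, q1, q4}, on 1 → {q0, q3}
{q0, q2, q3}: on 0 → {q0, q1, q4}, on 1 → {q0, q3}
{q0, q1, q4}: on 0 → {q0, q1}, on 1 → {q0, q2, q3}
Reachable non-empty subsets: {q0}, {q0, q1}, {q0, q3}, {q0, q2, q3}, {q0, q1, q4} — 5 in total.

Final answer: 5 states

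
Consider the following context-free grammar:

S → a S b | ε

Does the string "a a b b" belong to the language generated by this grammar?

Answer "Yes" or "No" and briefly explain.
A derivation exists: S ⇒ a S b ⇒ a a S b b ⇒ a a b b (using S → a S b twice, then S → ε).

Final answer: Yes - a valid derivation exists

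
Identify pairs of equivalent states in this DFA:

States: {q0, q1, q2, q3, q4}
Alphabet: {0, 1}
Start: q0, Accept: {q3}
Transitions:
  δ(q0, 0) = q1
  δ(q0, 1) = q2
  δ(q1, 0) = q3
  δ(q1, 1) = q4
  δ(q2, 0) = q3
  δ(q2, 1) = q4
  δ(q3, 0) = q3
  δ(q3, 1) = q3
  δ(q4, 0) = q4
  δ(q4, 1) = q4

Using the table-filling algorithm:
Round 0 – mark pairs where exactly one state is accepting: (q0,q3), (q1,q3), (q2,q3), (q3,q4)
Round 1 – newly marked: (q0,q1) [on 0: q1 vs q3, already marked]; (q0,q2) [on 0: q1 vs q3, already marked]; (q1,q4) [on 0: q3 vs q4, already marked]; (q2,q4) [on 0: q3 vs q4, already marked]
Round 2 – newly marked: (q0,q4) [on 0: q1 vs q4, already marked]
No further pairs can be marked.
(q1, q2) unmarked: δ(q1,0)=q3, δ(q2,0)=q3; δ(q1,1)=q4, δ(q2,1)=q4 → equivalent
Equivalent pairs: (q1, q2)

Final answer: Equivalent pairs: (q1, q2)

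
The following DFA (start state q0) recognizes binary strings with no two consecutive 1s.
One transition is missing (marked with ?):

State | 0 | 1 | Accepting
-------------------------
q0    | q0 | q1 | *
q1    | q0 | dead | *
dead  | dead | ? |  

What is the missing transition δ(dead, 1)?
dead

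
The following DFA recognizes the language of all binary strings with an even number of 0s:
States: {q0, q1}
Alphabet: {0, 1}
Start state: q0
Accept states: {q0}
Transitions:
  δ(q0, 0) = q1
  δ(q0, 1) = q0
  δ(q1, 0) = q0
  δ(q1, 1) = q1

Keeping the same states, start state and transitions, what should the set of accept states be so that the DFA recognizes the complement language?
The DFA is complete (every state has a transition on every symbol), so the complement
is recognized by the same DFA with accepting and non-accepting states swapped.
Original accept states: {q0}
Complement accept states = All states - Original accept states
= {q0, q1} - {q0}
= {q1}
Complement language: strings with an ODD number of 0s

Final answer: {q1}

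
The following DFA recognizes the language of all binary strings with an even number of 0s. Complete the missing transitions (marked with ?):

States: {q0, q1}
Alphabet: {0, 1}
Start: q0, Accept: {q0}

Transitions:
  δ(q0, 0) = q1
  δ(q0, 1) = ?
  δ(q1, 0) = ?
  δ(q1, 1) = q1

What each state remembers (consistent with the given transitions and accept states):
  q0: an even number of 0s has been read so far
  q1: an odd number of 0s has been read so far
Filling in the missing entries:
  δ(q0, 1): in q0 (an even number of 0s has been read so far), after reading 1 we have: an even number of 0s has been read so far → q0
  δ(q1, 0): in q1 (an odd number of 0s has been read so far), after reading 0 we have: an even number of 0s has been read so far → q0

Final answer: δ(q0, 1) = q0; δ(q1, 0) = q0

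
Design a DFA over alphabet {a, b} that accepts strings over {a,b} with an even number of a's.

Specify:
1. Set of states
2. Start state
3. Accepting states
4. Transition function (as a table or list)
One valid DFA (any DFA recognizing the same language is acceptable):
States: {q0, q1}
Start: q0
Accepting: {q0}
Transitions (accepting states marked with *):
State | a | b | Accepting
-------------------------
q0    | q1 | q0 | *
q1    | q0 | q1 |  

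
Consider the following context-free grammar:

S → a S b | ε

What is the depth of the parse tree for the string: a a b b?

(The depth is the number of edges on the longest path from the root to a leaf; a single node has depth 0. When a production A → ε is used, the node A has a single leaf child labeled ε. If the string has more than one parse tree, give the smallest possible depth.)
The only parse tree applies S → a S b 2 times (once per matching a…b pair) and then S → ε.
The S nodes sit at depths 0, 1, …, 2; the innermost S (depth 2) has the single child ε at depth 3.
The terminal leaves a, b are at depths 1..2, so the longest root-to-leaf path is S → S → … → S → ε with 3 edges.
Depth = 3.

Final answer: 3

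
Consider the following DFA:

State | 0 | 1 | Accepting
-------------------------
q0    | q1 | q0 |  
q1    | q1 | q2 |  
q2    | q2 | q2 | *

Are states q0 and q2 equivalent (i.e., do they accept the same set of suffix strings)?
Try the suffix ε (the empty string).
From q0: q0 — not accepting.
From q2: q2 — accepting.
The two states disagree on this suffix, so they are not equivalent.

Final answer: No. Distinguishing string: ε (the empty string) - accepted from q2 but not from q0.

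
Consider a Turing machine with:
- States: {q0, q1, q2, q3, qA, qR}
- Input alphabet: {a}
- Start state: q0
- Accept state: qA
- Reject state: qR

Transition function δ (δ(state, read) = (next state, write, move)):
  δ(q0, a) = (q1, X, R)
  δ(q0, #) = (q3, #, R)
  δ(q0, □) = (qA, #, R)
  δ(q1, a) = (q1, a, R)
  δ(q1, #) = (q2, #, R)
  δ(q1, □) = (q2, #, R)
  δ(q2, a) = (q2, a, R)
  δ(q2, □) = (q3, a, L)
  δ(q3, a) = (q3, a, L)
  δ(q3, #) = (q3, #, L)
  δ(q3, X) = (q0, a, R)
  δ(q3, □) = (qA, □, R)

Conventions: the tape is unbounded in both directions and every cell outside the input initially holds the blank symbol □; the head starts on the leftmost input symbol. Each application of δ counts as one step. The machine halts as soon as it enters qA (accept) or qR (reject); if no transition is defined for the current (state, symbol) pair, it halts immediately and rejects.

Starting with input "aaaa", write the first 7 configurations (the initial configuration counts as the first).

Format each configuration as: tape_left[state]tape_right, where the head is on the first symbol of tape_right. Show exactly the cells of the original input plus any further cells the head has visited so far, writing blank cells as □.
Step 0: [q0]aaaa (head at position 0)
Step 1: δ(q0, a) = (q1, X, R)  ⊢  X[q1]aaa (head at position 1)
Step 2: δ(q1, a) = (q1, a, R)  ⊢  Xa[q1]aa (head at position 2)
Step 3: δ(q1, a) = (q1, a, R)  ⊢  Xaa[q1]a (head at position 3)
Step 4: δ(q1, a) = (q1, a, R)  ⊢  Xaaa[q1]□ (head at position 4)
Step 5: δ(q1, □) = (q2, #, R)  ⊢  Xaaa#[q2]□ (head at position 5)
Step 6: δ(q2, □) = (q3, a, L)  ⊢  Xaaa[q3]#a (head at position 4)

Final answer: [q0]aaaa ⊢ X[q1]aaa ⊢ Xa[q1]aa ⊢ Xaa[q1]a ⊢ Xaaa[q1]□ ⊢ Xaaa#[q2]□ ⊢ Xaaa[q3]#a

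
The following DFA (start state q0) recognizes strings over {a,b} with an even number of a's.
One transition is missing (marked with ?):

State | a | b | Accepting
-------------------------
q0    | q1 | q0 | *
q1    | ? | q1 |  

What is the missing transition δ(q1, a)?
q0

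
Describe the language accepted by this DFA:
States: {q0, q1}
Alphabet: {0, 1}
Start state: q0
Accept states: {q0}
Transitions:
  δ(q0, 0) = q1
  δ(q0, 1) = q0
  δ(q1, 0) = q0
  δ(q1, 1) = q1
Analyzing the DFA structure:
Start state: q0
Accept states: {q0}
Interpreting what each state remembers (checking against the transitions):
  q0: an even number of 0s has been read so far
  q1: an odd number of 0s has been read so far
  δ(q0, 0): in q0 (an even number of 0s has been read so far), after reading 0 we have: an odd number of 0s has been read so far → q1
  δ(q0, 1): in q0 (an even number of 0s has been read so far), after reading 1 we have: an even number of 0s has been read so far → q0
  δ(q1, 0): in q1 (an odd number of 0s has been read so far), after reading 0 we have: an even number of 0s has been read so far → q0
  δ(q1, 1): in q1 (an odd number of 0s has been read so far), after reading 1 we have: an odd number of 0s has been read so far → q1
A string is accepted iff it ends in {q0}, i.e. an even number of 0s has been read so far.
Language: All binary strings with an even number of 0s

Final answer: All binary strings with an even number of 0s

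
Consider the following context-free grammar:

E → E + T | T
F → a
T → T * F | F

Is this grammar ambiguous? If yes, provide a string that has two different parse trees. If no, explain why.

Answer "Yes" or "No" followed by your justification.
This is the standard stratified expression grammar: '+' is introduced only by the left-recursive rule E → E + T and '*' only by the left-recursive rule T → T * F, with F → a. For any string, the last '+' must be the one produced at the root E (everything after it is a T containing no '+'), and likewise within each T the last '*' is produced at its root. This fixes the parse tree uniquely (left-associative, '*' binding tighter than '+'), so every string has exactly one parse tree.

Final answer: No - the grammar is unambiguous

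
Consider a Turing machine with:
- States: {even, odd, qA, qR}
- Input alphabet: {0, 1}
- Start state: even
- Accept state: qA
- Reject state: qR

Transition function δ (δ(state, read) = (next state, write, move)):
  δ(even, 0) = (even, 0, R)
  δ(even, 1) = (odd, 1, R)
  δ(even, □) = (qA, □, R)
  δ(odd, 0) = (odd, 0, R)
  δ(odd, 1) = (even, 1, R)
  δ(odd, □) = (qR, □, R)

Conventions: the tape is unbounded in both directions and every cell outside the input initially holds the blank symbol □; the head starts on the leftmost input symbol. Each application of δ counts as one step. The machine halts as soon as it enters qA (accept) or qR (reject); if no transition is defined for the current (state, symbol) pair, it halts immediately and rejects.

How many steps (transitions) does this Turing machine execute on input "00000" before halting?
Step 0: [even]00000 (head at position 0)
Step 1: δ(even, 0) = (even, 0, R)  ⊢  0[even]0000 (head at position 1)
Step 2: δ(even, 0) = (even, 0, R)  ⊢  00[even]000 (head at position 2)
Step 3: δ(even, 0) = (even, 0, R)  ⊢  000[even]00 (head at position 3)
Step 4: δ(even, 0) = (even, 0, R)  ⊢  0000[even]0 (head at position 4)
Step 5: δ(even, 0) = (even, 0, R)  ⊢  00000[even]□ (head at position 5)
Step 6: δ(even, □) = (qA, □, R)  ⊢  00000□[qA]□ (head at position 6)
The machine is in qA, so it halts and accepts.
Number of transitions executed: 6.

Final answer: 6 steps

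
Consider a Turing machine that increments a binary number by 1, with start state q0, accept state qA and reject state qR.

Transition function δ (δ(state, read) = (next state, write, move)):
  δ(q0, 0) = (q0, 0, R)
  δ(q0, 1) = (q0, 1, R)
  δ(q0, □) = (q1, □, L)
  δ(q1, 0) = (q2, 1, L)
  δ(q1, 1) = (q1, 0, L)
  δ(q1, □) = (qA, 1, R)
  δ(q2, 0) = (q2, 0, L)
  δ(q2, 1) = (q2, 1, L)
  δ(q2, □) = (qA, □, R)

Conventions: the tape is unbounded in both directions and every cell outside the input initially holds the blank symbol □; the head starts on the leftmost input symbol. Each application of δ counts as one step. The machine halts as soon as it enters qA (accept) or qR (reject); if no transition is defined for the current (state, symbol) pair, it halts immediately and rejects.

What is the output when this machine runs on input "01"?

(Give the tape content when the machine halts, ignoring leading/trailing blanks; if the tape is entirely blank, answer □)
Step 0: [q0]01 (head at position 0)
Step 1: δ(q0, 0) = (q0, 0, R)  ⊢  0[q0]1 (head at position 1)
Step 2: δ(q0, 1) = (q0, 1, R)  ⊢  01[q0]□ (head at position 2)
Step 3: δ(q0, □) = (q1, □, L)  ⊢  0[q1]1□ (head at position 1)
Step 4: δ(q1, 1) = (q1, 0, L)  ⊢  [q1]00□ (head at position 0)
Step 5: δ(q1, 0) = (q2, 1, L)  ⊢  [q2]□10□ (head at position -1)
Step 6: δ(q2, □) = (qA, □, R)  ⊢  □[qA]10□ (head at position 0)
The machine is in qA, so it halts and accepts.
Tape content when halted (ignoring surrounding blanks): 10

Final answer: Output: 10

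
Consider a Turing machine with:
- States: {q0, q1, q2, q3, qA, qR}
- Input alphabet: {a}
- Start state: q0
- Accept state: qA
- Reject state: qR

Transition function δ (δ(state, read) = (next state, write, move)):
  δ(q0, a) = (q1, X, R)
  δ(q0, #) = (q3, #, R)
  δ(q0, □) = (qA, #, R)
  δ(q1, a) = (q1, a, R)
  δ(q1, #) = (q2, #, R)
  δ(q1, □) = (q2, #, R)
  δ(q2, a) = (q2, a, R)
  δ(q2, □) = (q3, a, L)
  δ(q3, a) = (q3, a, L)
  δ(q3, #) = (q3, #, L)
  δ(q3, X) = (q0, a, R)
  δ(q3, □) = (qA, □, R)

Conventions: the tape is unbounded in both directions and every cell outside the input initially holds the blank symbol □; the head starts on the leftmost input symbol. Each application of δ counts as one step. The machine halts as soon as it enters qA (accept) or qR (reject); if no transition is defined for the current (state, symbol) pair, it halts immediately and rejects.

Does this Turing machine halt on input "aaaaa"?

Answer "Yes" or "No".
Trace (configuration after each step, as tape_left[state]tape_right with head position):
Step 0: [q0]aaaaa (head at position 0)
Step 1: X[q1]aaaa (head 1)
Step 2: Xa[q1]aaa (head 2)
Step 3: Xaa[q1]aa (head 3)
Step 4: Xaaa[q1]a (head 4)
Step 5: Xaaaa[q1]□ (head 5)
Step 6: Xaaaa#[q2]□ (head 6)
Step 7: Xaaaa[q3]#a (head 5)
Step 8: Xaaa[q3]a#a (head 4)
Step 9: Xaa[q3]aa#a (head 3)
Step 10: Xa[q3]aaa#a (head 2)
Step 11: X[q3]aaaa#a (head 1)
Step 12: [q3]Xaaaa#a (head 0)
Step 13: a[q0]aaaa#a (head 1)
Step 14: aX[q1]aaa#a (head 2)
Step 15: aXa[q1]aa#a (head 3)
Step 16: aXaa[q1]a#a (head 4)
Step 17: aXaaa[q1]#a (head 5)
Step 18: aXaaa#[q2]a (head 6)
Step 19: aXaaa#a[q2]□ (head 7)
Step 20: aXaaa#[q3]aa (head 6)
Step 21: aXaaa[q3]#aa (head 5)
Step 22: aXaa[q3]a#aa (head 4)
Step 23: aXa[q3]aa#aa (head 3)
Step 24: aX[q3]aaa#aa (head 2)
Step 25: a[q3]Xaaa#aa (head 1)
Step 26: aa[q0]aaa#aa (head 2)
Step 27: aaX[q1]aa#aa (head 3)
Step 28: aaXa[q1]a#aa (head 4)
Step 29: aaXaa[q1]#aa (head 5)
Step 30: aaXaa#[q2]aa (head 6)
Step 31: aaXaa#a[q2]a (head 7)
Step 32: aaXaa#aa[q2]□ (head 8)
Step 33: aaXaa#a[q3]aa (head 7)
Step 34: aaXaa#[q3]aaa (head 6)
Step 35: aaXaa[q3]#aaa (head 5)
Step 36: aaXa[q3]a#aaa (head 4)
Step 37: aaX[q3]aa#aaa (head 3)
Step 38: aa[q3]Xaa#aaa (head 2)
Step 39: aaa[q0]aa#aaa (head 3)
Step 40: aaaX[q1]a#aaa (head 4)
Step 41: aaaXa[q1]#aaa (head 5)
Step 42: aaaXa#[q2]aaa (head 6)
Step 43: aaaXa#a[q2]aa (head 7)
Step 44: aaaXa#aa[q2]a (head 8)
Step 45: aaaXa#aaa[q2]□ (head 9)
Step 46: aaaXa#aa[q3]aa (head 8)
Step 47: aaaXa#a[q3]aaa (head 7)
Step 48: aaaXa#[q3]aaaa (head 6)
Step 49: aaaXa[q3]#aaaa (head 5)
Step 50: aaaX[q3]a#aaaa (head 4)
Step 51: aaa[q3]Xa#aaaa (head 3)
Step 52: aaaa[q0]a#aaaa (head 4)
Step 53: aaaaX[q1]#aaaa (head 5)
Step 54: aaaaX#[q2]aaaa (head 6)
Step 55: aaaaX#a[q2]aaa (head 7)
Step 56: aaaaX#aa[q2]aa (head 8)
Step 57: aaaaX#aaa[q2]a (head 9)
Step 58: aaaaX#aaaa[q2]□ (head 10)
Step 59: aaaaX#aaa[q3]aa (head 9)
Step 60: aaaaX#aa[q3]aaa (head 8)
Step 61: aaaaX#a[q3]aaaa (head 7)
Step 62: aaaaX#[q3]aaaaa (head 6)
Step 63: aaaaX[q3]#aaaaa (head 5)
Step 64: aaaa[q3]X#aaaaa (head 4)
Step 65: aaaaa[q0]#aaaaa (head 5)
Step 66: aaaaa#[q3]aaaaa (head 6)
Step 67: aaaaa[q3]#aaaaa (head 5)
Step 68: aaaa[q3]a#aaaaa (head 4)
Step 69: aaa[q3]aa#aaaaa (head 3)
Step 70: aa[q3]aaa#aaaaa (head 2)
Step 71: a[q3]aaaa#aaaaa (head 1)
Step 72: [q3]aaaaa#aaaaa (head 0)
Step 73: [q3]□aaaaa#aaaaa (head -1)
Step 74: □[qA]aaaaa#aaaaa (head 0)
The machine is in qA, so it halts and accepts.
It halts after 74 steps.

Final answer: Yes - halts after 74 steps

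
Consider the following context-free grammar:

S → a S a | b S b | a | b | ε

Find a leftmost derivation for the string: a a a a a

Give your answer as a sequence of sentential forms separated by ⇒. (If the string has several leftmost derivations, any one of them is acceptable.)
Start with S.
Step 1: the leftmost non-terminal is S; apply S → a S a:  a S a
Step 2: the leftmost non-terminal is S; apply S → a S a:  a a S a a
Step 3: the leftmost non-terminal is S; apply S → a:  a a a a a

Final answer: S ⇒ a S a ⇒ a a S a a ⇒ a a a a a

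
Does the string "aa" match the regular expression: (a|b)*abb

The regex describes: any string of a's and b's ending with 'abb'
No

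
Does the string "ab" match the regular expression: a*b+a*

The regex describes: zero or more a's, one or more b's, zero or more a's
Yes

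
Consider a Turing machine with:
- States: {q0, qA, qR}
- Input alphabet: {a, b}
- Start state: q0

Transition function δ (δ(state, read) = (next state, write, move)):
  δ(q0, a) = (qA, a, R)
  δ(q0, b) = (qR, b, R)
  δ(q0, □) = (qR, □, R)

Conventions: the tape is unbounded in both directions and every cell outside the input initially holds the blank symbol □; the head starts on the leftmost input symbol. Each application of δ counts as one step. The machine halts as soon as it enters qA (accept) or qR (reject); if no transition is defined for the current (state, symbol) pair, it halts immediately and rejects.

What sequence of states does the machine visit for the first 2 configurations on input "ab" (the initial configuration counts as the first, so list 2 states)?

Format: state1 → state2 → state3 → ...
Step 0: [q0]ab (head at position 0)
Step 1: δ(q0, a) = (qA, a, R)  ⊢  a[qA]b (head at position 1)
Reading off the states of these 2 configurations: q0 → qA

Final answer: q0 → qA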